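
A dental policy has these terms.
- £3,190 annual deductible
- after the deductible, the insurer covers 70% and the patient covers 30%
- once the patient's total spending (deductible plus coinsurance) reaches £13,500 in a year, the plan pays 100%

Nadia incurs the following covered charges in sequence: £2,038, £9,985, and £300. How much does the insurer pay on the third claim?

£210

Bill 1, £2,038: entire amount goes to the deductible. Patient pays £2,038; OOP now £2,038. Insurer: £2,038 − £2,038 = £0.
Bill 2, £9,985: deductible takes £1,152, £8,833 remains; patient's 30% is £2,649.90. Cost to patient: £3,801.90. OOP to date £5,839.90. Insurer: £9,985 − £3,801.90 = £6,183.10.
Bill 3, £300: deductible already satisfied, so patient's share is 30% × £300 = £90. Patient owes £90 (running OOP £5,929.90). Insurer: £300 − £90 = £210.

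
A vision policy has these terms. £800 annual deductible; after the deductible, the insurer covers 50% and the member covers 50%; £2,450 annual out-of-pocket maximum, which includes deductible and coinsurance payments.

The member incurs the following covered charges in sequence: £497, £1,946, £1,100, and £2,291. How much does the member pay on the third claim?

Claim 1 (£497): fully absorbed by the deductible. Cost to member: £497. OOP to date £497.
Claim 2 (£1,946): £303 finishes the deductible; £1,643 goes to coinsurance; coinsurance £1,643 × 50% = £821.50. Cost to member: £1,124.50. OOP to date £1,621.50.
Claim 3 (£1,100): deductible met; 50% of £1,100 = £550. Cost to member: £550. OOP to date £2,171.50.

£550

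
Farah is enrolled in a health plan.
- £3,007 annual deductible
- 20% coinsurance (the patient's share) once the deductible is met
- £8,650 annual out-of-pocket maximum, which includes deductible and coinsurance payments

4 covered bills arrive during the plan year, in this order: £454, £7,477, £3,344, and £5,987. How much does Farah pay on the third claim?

£668.80

Claim 1 — £454: all of it applies to the deductible. Patient pays £454; OOP now £454.
Claim 2 — £7,477: £2,553 to deductible, leaving £4,924; 20% of £4,924 = £984.80. Cost to patient: £3,537.80. OOP to date £3,991.80.
Claim 3 — £3,344: deductible met; 20% of £3,344 = £668.80. Patient owes £668.80 (running OOP £4,660.60).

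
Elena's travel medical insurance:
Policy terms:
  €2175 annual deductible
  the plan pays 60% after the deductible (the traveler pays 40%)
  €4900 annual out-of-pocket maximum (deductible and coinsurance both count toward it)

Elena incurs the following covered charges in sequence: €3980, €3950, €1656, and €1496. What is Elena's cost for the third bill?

€423

#1 (€3980): deductible takes €2175, €1805 remains; coinsurance €1805 × 40% = €722. Traveler pays €2897; OOP now €2897.
#2 (€3950): 40% coinsurance on €3950 = €1580. Traveler owes €1580 (running OOP €4477).
#3 (€1656): deductible already satisfied, so traveler's share is 40% × €1656 = €662.40. That would push OOP to €5139.40, over the €4900 cap, so traveler pays €4900 − €4477 = €423.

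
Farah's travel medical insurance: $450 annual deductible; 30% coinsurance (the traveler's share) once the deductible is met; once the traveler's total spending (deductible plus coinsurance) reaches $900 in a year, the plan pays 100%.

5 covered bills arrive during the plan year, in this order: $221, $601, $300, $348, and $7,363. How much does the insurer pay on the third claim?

Claim 1 — $221: fully absorbed by the deductible. Traveler owes $221 (running OOP $221). Plan pays $221 − $221 = $0.
Claim 2 — $601: $229 to deductible, leaving $372; coinsurance $372 × 30% = $111.60. Traveler owes $340.60 (running OOP $561.60). Insurer: $601 − $340.60 = $260.40.
Claim 3 — $300: deductible already satisfied, so traveler's share is 30% × $300 = $90. Cost to traveler: $90. OOP to date $651.60. Insurer: $300 − $90 = $210.

$210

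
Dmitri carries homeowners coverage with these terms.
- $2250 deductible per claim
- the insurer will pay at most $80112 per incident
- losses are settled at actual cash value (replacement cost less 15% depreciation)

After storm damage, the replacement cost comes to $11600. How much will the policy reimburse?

$7610

At 15% depreciation, ACV = $11600 − $1740 = $9860.
Subtract the deductible: $9860 − $2250 = $7610.
That's under the $80112 cap, so the insurer reimburses the full $7610.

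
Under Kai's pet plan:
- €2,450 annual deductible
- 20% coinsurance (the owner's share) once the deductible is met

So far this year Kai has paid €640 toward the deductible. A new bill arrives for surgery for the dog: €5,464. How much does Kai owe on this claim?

Remaining deductible: €2,450 − €640 = €1,810.
The remaining €3,654 (= €5,464 − €1,810) moves to coinsurance.
Coinsurance: €3,654 × 20% = €730.80.
So the owner owes €1,810 + €730.80 = €2,540.80.

€2,540.80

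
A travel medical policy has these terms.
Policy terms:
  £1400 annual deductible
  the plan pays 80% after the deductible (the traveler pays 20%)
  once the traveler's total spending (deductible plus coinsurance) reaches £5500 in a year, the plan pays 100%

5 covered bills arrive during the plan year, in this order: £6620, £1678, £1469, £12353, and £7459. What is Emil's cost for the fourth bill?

Bill 1, £6620: deductible takes £1400, £5220 remains; 20% of £5220 = £1044. Traveler pays £2444; OOP now £2444.
Bill 2, £1678: deductible met; 20% of £1678 = £335.60. Traveler pays £335.60; OOP now £2779.60.
Bill 3, £1469: 20% coinsurance on £1469 = £293.80. Traveler pays £293.80; OOP now £3073.40.
Bill 4, £12353: 20% coinsurance on £12353 = £2470.60. Adding that to £3073.40 gives £5544, past the £5500 cap; traveler pays only £5500 − £3073.40 = £2426.60.

£2426.60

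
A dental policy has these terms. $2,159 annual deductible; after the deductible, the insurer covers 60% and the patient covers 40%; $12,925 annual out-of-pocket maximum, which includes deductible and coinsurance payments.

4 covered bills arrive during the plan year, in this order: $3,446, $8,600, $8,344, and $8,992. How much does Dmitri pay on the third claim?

#1 ($3,446): deductible takes $2,159, $1,287 remains; 40% of $1,287 = $514.80. Patient pays $2,673.80; OOP now $2,673.80.
#2 ($8,600): deductible met; 40% of $8,600 = $3,440. Patient pays $3,440; OOP now $6,113.80.
#3 ($8,344): 40% coinsurance on $8,344 = $3,337.60. Cost to patient: $3,337.60. OOP to date $9,451.40.

$3,337.60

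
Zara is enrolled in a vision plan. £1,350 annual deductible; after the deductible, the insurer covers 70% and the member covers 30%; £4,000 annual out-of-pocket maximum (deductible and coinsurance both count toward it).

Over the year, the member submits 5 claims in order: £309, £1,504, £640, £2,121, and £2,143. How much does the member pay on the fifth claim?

£642.90

#1 (£309): entire amount goes to the deductible. Member owes £309 (running OOP £309).
#2 (£1,504): £1,041 finishes the deductible; £463 goes to coinsurance; 30% of £463 = £138.90. Member owes £1,179.90 (running OOP £1,488.90).
#3 (£640): 30% coinsurance on £640 = £192. Cost to member: £192. OOP to date £1,680.90.
#4 (£2,121): 30% coinsurance on £2,121 = £636.30. Member pays £636.30; OOP now £2,317.20.
#5 (£2,143): deductible already satisfied, so member's share is 30% × £2,143 = £642.90. Cost to member: £642.90. OOP to date £2,960.10.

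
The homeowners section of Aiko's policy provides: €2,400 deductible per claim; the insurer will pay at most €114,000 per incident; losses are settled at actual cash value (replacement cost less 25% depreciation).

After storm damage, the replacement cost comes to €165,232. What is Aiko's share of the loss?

€51,232

Actual cash value after 25% depreciation: €165,232 × 75% = €123,924.
Less the €2,400 deductible: €123,924 − €2,400 = €121,524.
The €114,000 per-incident cap binds; insurer pays €114,000.
Out of pocket: €165,232 − €114,000 = €51,232.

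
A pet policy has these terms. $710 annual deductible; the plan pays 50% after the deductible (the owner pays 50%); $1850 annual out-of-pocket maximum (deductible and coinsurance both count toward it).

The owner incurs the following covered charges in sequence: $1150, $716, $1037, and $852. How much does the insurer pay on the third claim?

Claim 1 ($1150): deductible takes $710, $440 remains; coinsurance $440 × 50% = $220. Cost to owner: $930. OOP to date $930. Plan pays $1150 − $930 = $220.
Claim 2 ($716): deductible met; 50% of $716 = $358. Owner owes $358 (running OOP $1288). Plan pays $716 − $358 = $358.
Claim 3 ($1037): 50% coinsurance on $1037 = $518.50. Cost to owner: $518.50. OOP to date $1806.50. Insurer: $1037 − $518.50 = $518.50.

$518.50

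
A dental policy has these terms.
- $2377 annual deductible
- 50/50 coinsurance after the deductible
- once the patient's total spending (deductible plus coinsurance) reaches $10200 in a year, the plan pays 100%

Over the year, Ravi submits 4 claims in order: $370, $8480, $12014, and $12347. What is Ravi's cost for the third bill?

$4586.50

#1 ($370): entire amount goes to the deductible. Cost to patient: $370. OOP to date $370.
#2 ($8480): $2007 finishes the deductible; $6473 goes to coinsurance; coinsurance $6473 × 50% = $3236.50. Patient pays $5243.50; OOP now $5613.50.
#3 ($12014): deductible met; 50% of $12014 = $6007. OOP would hit $11620.50 > $10200, so the cap limits the patient to $10200 − $5613.50 = $4586.50.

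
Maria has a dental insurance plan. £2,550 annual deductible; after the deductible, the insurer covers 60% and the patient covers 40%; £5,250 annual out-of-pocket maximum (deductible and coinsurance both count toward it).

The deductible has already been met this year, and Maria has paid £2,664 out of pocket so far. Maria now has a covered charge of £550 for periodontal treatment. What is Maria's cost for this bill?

£220

The deductible is already satisfied, so the full bill goes to coinsurance.
40% of £550 = £220 falls to the patient.
Year-to-date out-of-pocket becomes £2,664 + £220 = £2,884, still under the £5,250 maximum, so no cap applies.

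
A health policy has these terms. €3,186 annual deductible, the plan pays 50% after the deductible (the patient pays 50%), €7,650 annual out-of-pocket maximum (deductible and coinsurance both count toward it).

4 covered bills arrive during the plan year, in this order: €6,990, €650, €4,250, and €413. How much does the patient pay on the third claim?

Claim 1 (€6,990): deductible takes €3,186, €3,804 remains; coinsurance €3,804 × 50% = €1,902. Patient owes €5,088 (running OOP €5,088).
Claim 2 (€650): 50% coinsurance on €650 = €325. Cost to patient: €325. OOP to date €5,413.
Claim 3 (€4,250): 50% coinsurance on €4,250 = €2,125. Patient owes €2,125 (running OOP €7,538).

€2,125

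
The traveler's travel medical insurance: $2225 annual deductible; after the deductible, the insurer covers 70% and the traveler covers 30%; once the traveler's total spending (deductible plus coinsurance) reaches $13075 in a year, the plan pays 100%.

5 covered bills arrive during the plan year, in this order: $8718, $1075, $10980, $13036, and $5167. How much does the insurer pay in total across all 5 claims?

Claim 1 — $8718: deductible takes $2225, $6493 remains; traveler's 30% is $1947.90. Traveler owes $4172.90 (running OOP $4172.90). Insurer: $8718 − $4172.90 = $4545.10.
Claim 2 — $1075: deductible already satisfied, so traveler's share is 30% × $1075 = $322.50. Traveler pays $322.50; OOP now $4495.40. Insurer: $1075 − $322.50 = $752.50.
Claim 3 — $10980: deductible met; 30% of $10980 = $3294. Cost to traveler: $3294. OOP to date $7789.40. Plan pays $10980 − $3294 = $7686.
Claim 4 — $13036: 30% coinsurance on $13036 = $3910.80. Traveler pays $3910.80; OOP now $11700.20. Insurer: $13036 − $3910.80 = $9125.20.
Claim 5 — $5167: deductible met; 30% of $5167 = $1550.10. OOP would hit $13250.30 > $13075, so the cap limits the traveler to $13075 − $11700.20 = $1374.80. Plan pays $5167 − $1374.80 = $3792.20.
Insurer total: $4545.10 + $752.50 + $7686 + $9125.20 + $3792.20 = $25901.

$25901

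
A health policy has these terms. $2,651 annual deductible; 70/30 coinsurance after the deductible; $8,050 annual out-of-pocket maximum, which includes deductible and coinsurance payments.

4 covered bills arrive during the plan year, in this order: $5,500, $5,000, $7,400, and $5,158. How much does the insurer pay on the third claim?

$5,180

Bill 1, $5,500: deductible takes $2,651, $2,849 remains; coinsurance $2,849 × 30% = $854.70. Patient owes $3,505.70 (running OOP $3,505.70). Insurer: $5,500 − $3,505.70 = $1,994.30.
Bill 2, $5,000: deductible already satisfied, so patient's share is 30% × $5,000 = $1,500. Cost to patient: $1,500. OOP to date $5,005.70. Insurer: $5,000 − $1,500 = $3,500.
Bill 3, $7,400: deductible met; 30% of $7,400 = $2,220. Cost to patient: $2,220. OOP to date $7,225.70. Plan pays $7,400 − $2,220 = $5,180.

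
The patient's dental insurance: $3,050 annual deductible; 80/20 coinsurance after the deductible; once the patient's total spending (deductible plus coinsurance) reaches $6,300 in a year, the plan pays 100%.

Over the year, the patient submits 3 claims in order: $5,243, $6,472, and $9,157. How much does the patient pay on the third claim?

Bill 1, $5,243: $3,050 finishes the deductible; $2,193 goes to coinsurance; patient's 20% is $438.60. Patient pays $3,488.60; OOP now $3,488.60.
Bill 2, $6,472: 20% coinsurance on $6,472 = $1,294.40. Patient pays $1,294.40; OOP now $4,783.
Bill 3, $9,157: 20% coinsurance on $9,157 = $1,831.40. OOP would hit $6,614.40 > $6,300, so the cap limits the patient to $6,300 − $4,783 = $1,517.

$1,517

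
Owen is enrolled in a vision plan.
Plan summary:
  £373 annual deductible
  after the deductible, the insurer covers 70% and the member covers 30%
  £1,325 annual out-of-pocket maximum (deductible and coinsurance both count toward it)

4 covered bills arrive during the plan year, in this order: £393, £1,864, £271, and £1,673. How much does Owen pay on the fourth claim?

£305.50

Claim 1 — £393: deductible takes £373, £20 remains; coinsurance £20 × 30% = £6. Cost to member: £379. OOP to date £379.
Claim 2 — £1,864: 30% coinsurance on £1,864 = £559.20. Cost to member: £559.20. OOP to date £938.20.
Claim 3 — £271: deductible met; 30% of £271 = £81.30. Cost to member: £81.30. OOP to date £1,019.50.
Claim 4 — £1,673: 30% coinsurance on £1,673 = £501.90. Adding that to £1,019.50 gives £1,521.40, past the £1,325 cap; member pays only £1,325 − £1,019.50 = £305.50.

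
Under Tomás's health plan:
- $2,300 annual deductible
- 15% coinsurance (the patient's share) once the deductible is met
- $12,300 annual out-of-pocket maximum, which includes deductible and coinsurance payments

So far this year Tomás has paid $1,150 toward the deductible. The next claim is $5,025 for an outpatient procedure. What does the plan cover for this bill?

Deductible still to meet: $2,300 − $1,150 = $1,150.
That leaves $5,025 − $1,150 = $3,875 for coinsurance.
Coinsurance: $3,875 × 15% = $581.25.
Patient responsibility before any cap: $1,150 + $581.25 = $1,731.25.
Year-to-date out-of-pocket becomes $1,150 + $1,731.25 = $2,881.25, still under the $12,300 maximum, so no cap applies.
Insurer pays the balance: $5,025 − $1,731.25 = $3,293.75.

$3,293.75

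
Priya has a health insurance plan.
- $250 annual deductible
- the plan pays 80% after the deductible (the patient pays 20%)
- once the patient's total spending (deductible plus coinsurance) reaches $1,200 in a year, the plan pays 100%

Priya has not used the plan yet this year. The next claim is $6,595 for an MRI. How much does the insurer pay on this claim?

Nothing has been paid toward the $250 deductible, so the first $250 of this charge is applied there.
The remaining $6,345 (= $6,595 − $250) moves to coinsurance.
20% of $6,345 = $1,269 falls to the patient.
That puts the patient's cost at $250 + $1,269 = $1,519 before any cap.
Year-to-date out-of-pocket would reach $0 + $1,519 = $1,519, above the $1,200 maximum, so the patient pays only $1,200 − $0 = $1,200.
The plan picks up $6,595 − $1,200 = $5,395.

$5,395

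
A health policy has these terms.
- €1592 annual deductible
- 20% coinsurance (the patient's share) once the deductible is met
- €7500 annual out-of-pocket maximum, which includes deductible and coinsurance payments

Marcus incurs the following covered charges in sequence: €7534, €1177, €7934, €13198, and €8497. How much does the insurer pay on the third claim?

€6347.20

Claim 1 — €7534: €1592 finishes the deductible; €5942 goes to coinsurance; coinsurance €5942 × 20% = €1188.40. Patient owes €2780.40 (running OOP €2780.40). Insurer: €7534 − €2780.40 = €4753.60.
Claim 2 — €1177: deductible already satisfied, so patient's share is 20% × €1177 = €235.40. Patient owes €235.40 (running OOP €3015.80). Insurer: €1177 − €235.40 = €941.60.
Claim 3 — €7934: 20% coinsurance on €7934 = €1586.80. Cost to patient: €1586.80. OOP to date €4602.60. Insurer: €7934 − €1586.80 = €6347.20.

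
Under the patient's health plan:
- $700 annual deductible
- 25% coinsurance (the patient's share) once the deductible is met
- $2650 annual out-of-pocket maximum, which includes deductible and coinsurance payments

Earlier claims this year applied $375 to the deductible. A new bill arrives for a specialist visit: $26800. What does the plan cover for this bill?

$375 of the $700 deductible is already met, leaving $325.
The remaining $26475 (= $26800 − $325) moves to coinsurance.
25% of $26475 = $6618.75 falls to the patient.
Patient responsibility before any cap: $325 + $6618.75 = $6943.75.
Year-to-date out-of-pocket would reach $375 + $6943.75 = $7318.75, above the $2650 maximum, so the patient pays only $2650 − $375 = $2275.
Insurer pays the balance: $26800 − $2275 = $24525.

$24525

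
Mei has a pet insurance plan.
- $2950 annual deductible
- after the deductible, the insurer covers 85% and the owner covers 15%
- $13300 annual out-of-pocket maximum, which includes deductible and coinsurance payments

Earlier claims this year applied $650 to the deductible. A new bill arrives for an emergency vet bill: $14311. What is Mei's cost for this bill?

$650 of the $2950 deductible is already met, leaving $2300.
That leaves $14311 − $2300 = $12011 for coinsurance.
15% of $12011 = $1801.65 falls to the owner.
So the owner owes $2300 + $1801.65 = $4101.65 before any cap.
Total out-of-pocket so far would be $650 + $4101.65 = $4751.65, below the $13300 cap — no reduction.

$4101.65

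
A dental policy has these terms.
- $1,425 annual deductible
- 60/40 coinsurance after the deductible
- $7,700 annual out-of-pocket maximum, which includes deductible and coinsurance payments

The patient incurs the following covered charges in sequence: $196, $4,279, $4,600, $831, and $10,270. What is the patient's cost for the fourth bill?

$332.40

#1 ($196): all of it applies to the deductible. Cost to patient: $196. OOP to date $196.
#2 ($4,279): $1,229 finishes the deductible; $3,050 goes to coinsurance; patient's 40% is $1,220. Patient owes $2,449 (running OOP $2,645).
#3 ($4,600): 40% coinsurance on $4,600 = $1,840. Patient owes $1,840 (running OOP $4,485).
#4 ($831): deductible already satisfied, so patient's share is 40% × $831 = $332.40. Patient pays $332.40; OOP now $4,817.40.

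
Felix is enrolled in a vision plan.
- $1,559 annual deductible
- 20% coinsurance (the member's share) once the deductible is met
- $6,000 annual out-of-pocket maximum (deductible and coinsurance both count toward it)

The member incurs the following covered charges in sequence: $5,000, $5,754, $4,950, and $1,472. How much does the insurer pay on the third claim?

Bill 1, $5,000: $1,559 to deductible, leaving $3,441; coinsurance $3,441 × 20% = $688.20. Member pays $2,247.20; OOP now $2,247.20. Insurer: $5,000 − $2,247.20 = $2,752.80.
Bill 2, $5,754: deductible already satisfied, so member's share is 20% × $5,754 = $1,150.80. Member owes $1,150.80 (running OOP $3,398). Insurer: $5,754 − $1,150.80 = $4,603.20.
Bill 3, $4,950: 20% coinsurance on $4,950 = $990. Cost to member: $990. OOP to date $4,388. Plan pays $4,950 − $990 = $3,960.

$3,960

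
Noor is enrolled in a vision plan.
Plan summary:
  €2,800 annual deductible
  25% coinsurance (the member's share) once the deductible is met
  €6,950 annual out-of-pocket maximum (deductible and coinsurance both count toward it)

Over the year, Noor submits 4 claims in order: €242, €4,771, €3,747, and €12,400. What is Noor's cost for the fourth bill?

Claim 1 (€242): fully absorbed by the deductible. Cost to member: €242. OOP to date €242.
Claim 2 (€4,771): €2,558 finishes the deductible; €2,213 goes to coinsurance; member's 25% is €553.25. Member owes €3,111.25 (running OOP €3,353.25).
Claim 3 (€3,747): deductible met; 25% of €3,747 = €936.75. Cost to member: €936.75. OOP to date €4,290.
Claim 4 (€12,400): deductible already satisfied, so member's share is 25% × €12,400 = €3,100. OOP would hit €7,390 > €6,950, so the cap limits the member to €6,950 − €4,290 = €2,660.

€2,660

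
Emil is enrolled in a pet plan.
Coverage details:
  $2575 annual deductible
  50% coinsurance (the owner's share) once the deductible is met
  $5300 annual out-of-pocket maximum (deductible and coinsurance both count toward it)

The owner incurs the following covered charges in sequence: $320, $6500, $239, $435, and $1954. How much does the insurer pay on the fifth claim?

#1 ($320): fully absorbed by the deductible. Owner owes $320 (running OOP $320). Plan pays $320 − $320 = $0.
#2 ($6500): $2255 to deductible, leaving $4245; 50% of $4245 = $2122.50. Owner pays $4377.50; OOP now $4697.50. Plan pays $6500 − $4377.50 = $2122.50.
#3 ($239): 50% coinsurance on $239 = $119.50. Cost to owner: $119.50. OOP to date $4817. Plan pays $239 − $119.50 = $119.50.
#4 ($435): 50% coinsurance on $435 = $217.50. Owner owes $217.50 (running OOP $5034.50). Insurer: $435 − $217.50 = $217.50.
#5 ($1954): deductible already satisfied, so owner's share is 50% × $1954 = $977. That would push OOP to $6011.50, over the $5300 cap, so owner pays $5300 − $5034.50 = $265.50. Insurer: $1954 − $265.50 = $1688.50.

$1688.50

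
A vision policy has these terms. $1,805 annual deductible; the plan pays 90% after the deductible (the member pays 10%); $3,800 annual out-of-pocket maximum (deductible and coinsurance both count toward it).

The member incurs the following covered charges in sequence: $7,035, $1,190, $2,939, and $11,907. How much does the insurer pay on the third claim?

Bill 1, $7,035: $1,805 to deductible, leaving $5,230; coinsurance $5,230 × 10% = $523. Cost to member: $2,328. OOP to date $2,328. Insurer: $7,035 − $2,328 = $4,707.
Bill 2, $1,190: 10% coinsurance on $1,190 = $119. Member pays $119; OOP now $2,447. Insurer: $1,190 − $119 = $1,071.
Bill 3, $2,939: deductible met; 10% of $2,939 = $293.90. Cost to member: $293.90. OOP to date $2,740.90. Plan pays $2,939 − $293.90 = $2,645.10.

$2,645.10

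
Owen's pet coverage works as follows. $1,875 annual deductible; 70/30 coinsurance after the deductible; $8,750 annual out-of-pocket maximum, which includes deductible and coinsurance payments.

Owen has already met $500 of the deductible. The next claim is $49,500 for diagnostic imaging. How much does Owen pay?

Remaining deductible: $1,875 − $500 = $1,375.
After the $1,375 deductible portion, $49,500 − $1,375 = $48,125 is subject to coinsurance.
30% of $48,125 = $14,437.50 falls to the owner.
So the owner owes $1,375 + $14,437.50 = $15,812.50 before any cap.
Adding $15,812.50 to the $500 already spent would give $16,312.50, which exceeds the $8,750 cap; the owner pays just $8,750 − $500 = $8,250.

$8,250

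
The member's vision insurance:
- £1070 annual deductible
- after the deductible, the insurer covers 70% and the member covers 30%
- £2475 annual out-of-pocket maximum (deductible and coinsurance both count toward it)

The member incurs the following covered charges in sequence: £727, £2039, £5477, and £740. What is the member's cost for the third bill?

Claim 1 — £727: all of it applies to the deductible. Member pays £727; OOP now £727.
Claim 2 — £2039: £343 finishes the deductible; £1696 goes to coinsurance; member's 30% is £508.80. Member owes £851.80 (running OOP £1578.80).
Claim 3 — £5477: deductible already satisfied, so member's share is 30% × £5477 = £1643.10. That would push OOP to £3221.90, over the £2475 cap, so member pays £2475 − £1578.80 = £896.20.

£896.20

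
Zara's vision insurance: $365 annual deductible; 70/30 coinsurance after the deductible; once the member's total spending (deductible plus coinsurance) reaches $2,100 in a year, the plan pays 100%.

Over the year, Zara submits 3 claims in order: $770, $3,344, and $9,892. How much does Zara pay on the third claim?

Claim 1 — $770: $365 to deductible, leaving $405; 30% of $405 = $121.50. Member pays $486.50; OOP now $486.50.
Claim 2 — $3,344: deductible met; 30% of $3,344 = $1,003.20. Member owes $1,003.20 (running OOP $1,489.70).
Claim 3 — $9,892: 30% coinsurance on $9,892 = $2,967.60. OOP would hit $4,457.30 > $2,100, so the cap limits the member to $2,100 − $1,489.70 = $610.30.

$610.30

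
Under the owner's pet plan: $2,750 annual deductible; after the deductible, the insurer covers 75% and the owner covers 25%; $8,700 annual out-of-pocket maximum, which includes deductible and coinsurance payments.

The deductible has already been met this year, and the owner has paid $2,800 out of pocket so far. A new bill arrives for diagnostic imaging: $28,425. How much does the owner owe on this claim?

$5,900

With the deductible met, the entire $28,425 is subject to coinsurance.
Owner's 25% share of $28,425 is $7,106.25.
Year-to-date out-of-pocket would reach $2,800 + $7,106.25 = $9,906.25, above the $8,700 maximum, so the owner pays only $8,700 − $2,800 = $5,900.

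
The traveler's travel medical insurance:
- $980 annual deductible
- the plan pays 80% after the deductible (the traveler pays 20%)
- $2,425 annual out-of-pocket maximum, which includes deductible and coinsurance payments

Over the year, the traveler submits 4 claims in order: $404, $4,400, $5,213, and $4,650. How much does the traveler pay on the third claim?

$680.20

#1 ($404): entire amount goes to the deductible. Cost to traveler: $404. OOP to date $404.
#2 ($4,400): $576 to deductible, leaving $3,824; traveler's 20% is $764.80. Traveler pays $1,340.80; OOP now $1,744.80.
#3 ($5,213): deductible met; 20% of $5,213 = $1,042.60. OOP would hit $2,787.40 > $2,425, so the cap limits the traveler to $2,425 − $1,744.80 = $680.20.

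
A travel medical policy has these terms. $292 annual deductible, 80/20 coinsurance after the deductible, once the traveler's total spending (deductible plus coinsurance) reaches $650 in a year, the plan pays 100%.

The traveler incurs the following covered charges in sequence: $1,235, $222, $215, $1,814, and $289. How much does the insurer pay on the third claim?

Claim 1 ($1,235): $292 finishes the deductible; $943 goes to coinsurance; 20% of $943 = $188.60. Traveler pays $480.60; OOP now $480.60. Insurer: $1,235 − $480.60 = $754.40.
Claim 2 ($222): deductible met; 20% of $222 = $44.40. Traveler pays $44.40; OOP now $525. Insurer: $222 − $44.40 = $177.60.
Claim 3 ($215): deductible met; 20% of $215 = $43. Traveler pays $43; OOP now $568. Insurer: $215 − $43 = $172.

$172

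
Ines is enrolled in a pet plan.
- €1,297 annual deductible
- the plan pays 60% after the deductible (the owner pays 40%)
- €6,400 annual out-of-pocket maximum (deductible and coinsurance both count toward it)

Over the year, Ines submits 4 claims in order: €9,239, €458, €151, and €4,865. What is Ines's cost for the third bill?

Claim 1 — €9,239: €1,297 to deductible, leaving €7,942; coinsurance €7,942 × 40% = €3,176.80. Owner owes €4,473.80 (running OOP €4,473.80).
Claim 2 — €458: deductible met; 40% of €458 = €183.20. Owner owes €183.20 (running OOP €4,657).
Claim 3 — €151: 40% coinsurance on €151 = €60.40. Owner pays €60.40; OOP now €4,717.40.

€60.40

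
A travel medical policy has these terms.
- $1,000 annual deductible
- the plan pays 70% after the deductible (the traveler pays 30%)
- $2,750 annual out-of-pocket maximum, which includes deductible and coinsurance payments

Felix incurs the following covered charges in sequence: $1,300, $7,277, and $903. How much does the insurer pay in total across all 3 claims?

$6,730

Claim 1 — $1,300: deductible takes $1,000, $300 remains; coinsurance $300 × 30% = $90. Cost to traveler: $1,090. OOP to date $1,090. Plan pays $1,300 − $1,090 = $210.
Claim 2 — $7,277: deductible already satisfied, so traveler's share is 30% × $7,277 = $2,183.10. OOP would hit $3,273.10 > $2,750, so the cap limits the traveler to $2,750 − $1,090 = $1,660. Insurer: $7,277 − $1,660 = $5,617.
Claim 3 — $903: 30% coinsurance on $903 = $270.90. That would push OOP to $3,020.90, over the $2,750 cap, so traveler pays $2,750 − $2,750 = $0. Insurer: $903 − $0 = $903.
Insurer total: $210 + $5,617 + $903 = $6,730.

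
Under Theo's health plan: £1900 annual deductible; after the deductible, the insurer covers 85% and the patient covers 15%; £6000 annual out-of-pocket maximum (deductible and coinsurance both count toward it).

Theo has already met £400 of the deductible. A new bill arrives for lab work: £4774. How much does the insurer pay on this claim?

£2782.90

Remaining deductible: £1900 − £400 = £1500.
After the £1500 deductible portion, £4774 − £1500 = £3274 is subject to coinsurance.
Patient's 15% share of £3274 is £491.10.
Patient responsibility before any cap: £1500 + £491.10 = £1991.10.
Total out-of-pocket so far would be £400 + £1991.10 = £2391.10, below the £6000 cap — no reduction.
The insurer covers the remainder: £4774 − £1991.10 = £2782.90.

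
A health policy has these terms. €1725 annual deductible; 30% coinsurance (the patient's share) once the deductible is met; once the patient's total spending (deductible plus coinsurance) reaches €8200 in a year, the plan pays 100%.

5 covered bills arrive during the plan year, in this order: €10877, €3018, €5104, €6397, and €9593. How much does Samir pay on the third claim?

€1531.20

#1 (€10877): deductible takes €1725, €9152 remains; 30% of €9152 = €2745.60. Cost to patient: €4470.60. OOP to date €4470.60.
#2 (€3018): 30% coinsurance on €3018 = €905.40. Patient owes €905.40 (running OOP €5376).
#3 (€5104): 30% coinsurance on €5104 = €1531.20. Patient pays €1531.20; OOP now €6907.20.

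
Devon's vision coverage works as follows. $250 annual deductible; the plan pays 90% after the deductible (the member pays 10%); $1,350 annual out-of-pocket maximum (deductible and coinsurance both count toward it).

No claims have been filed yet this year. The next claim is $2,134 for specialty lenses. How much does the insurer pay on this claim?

$1,695.60

The full $250 deductible is still open; $250 of this bill applies to it.
The remaining $1,884 (= $2,134 − $250) moves to coinsurance.
Coinsurance: $1,884 × 10% = $188.40.
Member responsibility before any cap: $250 + $188.40 = $438.40.
Cumulative spending $0 + $438.40 = $438.40 stays under the $1,350 maximum.
The plan picks up $2,134 − $438.40 = $1,695.60.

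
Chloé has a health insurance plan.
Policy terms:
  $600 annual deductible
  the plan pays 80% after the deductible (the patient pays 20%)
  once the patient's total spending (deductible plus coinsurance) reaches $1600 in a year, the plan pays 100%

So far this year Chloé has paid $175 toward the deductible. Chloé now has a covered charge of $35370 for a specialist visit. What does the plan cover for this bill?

$33945

Remaining deductible: $600 − $175 = $425.
The remaining $34945 (= $35370 − $425) moves to coinsurance.
Coinsurance: $34945 × 20% = $6989.
That puts the patient's cost at $425 + $6989 = $7414 before any cap.
That would bring total out-of-pocket to $7589, past the $1600 cap. The patient is capped at $1600 − $175 = $1425 on this claim.
Insurer pays the balance: $35370 − $1425 = $33945.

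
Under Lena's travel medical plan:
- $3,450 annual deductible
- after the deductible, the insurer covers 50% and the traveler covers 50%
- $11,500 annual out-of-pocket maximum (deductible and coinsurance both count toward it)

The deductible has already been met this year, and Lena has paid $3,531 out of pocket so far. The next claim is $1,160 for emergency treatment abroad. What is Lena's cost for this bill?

$580

The deductible is already satisfied, so the full bill goes to coinsurance.
50% of $1,160 = $580 falls to the traveler.
Total out-of-pocket so far would be $3,531 + $580 = $4,111, below the $11,500 cap — no reduction.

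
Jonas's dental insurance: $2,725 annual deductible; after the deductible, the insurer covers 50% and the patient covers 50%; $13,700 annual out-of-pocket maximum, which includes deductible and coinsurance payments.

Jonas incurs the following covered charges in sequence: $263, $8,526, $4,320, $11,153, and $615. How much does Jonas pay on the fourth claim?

Claim 1 — $263: fully absorbed by the deductible. Patient owes $263 (running OOP $263).
Claim 2 — $8,526: $2,462 finishes the deductible; $6,064 goes to coinsurance; patient's 50% is $3,032. Cost to patient: $5,494. OOP to date $5,757.
Claim 3 — $4,320: 50% coinsurance on $4,320 = $2,160. Cost to patient: $2,160. OOP to date $7,917.
Claim 4 — $11,153: 50% coinsurance on $11,153 = $5,576.50. Patient pays $5,576.50; OOP now $13,493.50.

$5,576.50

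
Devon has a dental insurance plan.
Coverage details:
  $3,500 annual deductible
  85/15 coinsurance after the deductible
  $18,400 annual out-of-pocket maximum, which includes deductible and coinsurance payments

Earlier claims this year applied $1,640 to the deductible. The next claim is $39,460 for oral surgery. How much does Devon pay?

$7,500

Remaining deductible: $3,500 − $1,640 = $1,860.
The remaining $37,600 (= $39,460 − $1,860) moves to coinsurance.
Coinsurance: $37,600 × 15% = $5,640.
So the patient owes $1,860 + $5,640 = $7,500 before any cap.
Year-to-date out-of-pocket becomes $1,640 + $7,500 = $9,140, still under the $18,400 maximum, so no cap applies.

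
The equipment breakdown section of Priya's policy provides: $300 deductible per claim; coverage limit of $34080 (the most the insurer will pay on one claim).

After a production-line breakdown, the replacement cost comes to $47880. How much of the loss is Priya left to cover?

After the deductible, $47880 − $300 = $47580 remains.
The $34080 per-incident cap binds; insurer pays $34080.
Out of pocket: $47880 − $34080 = $13800.

$13800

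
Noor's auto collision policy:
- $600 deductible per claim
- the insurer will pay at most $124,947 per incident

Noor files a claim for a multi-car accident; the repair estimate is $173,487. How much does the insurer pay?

$124,947

After the deductible, $173,487 − $600 = $172,887 remains.
$172,887 exceeds the $124,947 limit, so the insurer pays the limit: $124,947.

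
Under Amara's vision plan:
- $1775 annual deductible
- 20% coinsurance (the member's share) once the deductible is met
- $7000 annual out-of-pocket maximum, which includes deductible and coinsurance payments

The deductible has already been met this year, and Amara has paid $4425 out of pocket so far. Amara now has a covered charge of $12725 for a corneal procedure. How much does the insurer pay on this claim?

$10180

The deductible is already satisfied, so the full bill goes to coinsurance.
Member's 20% share of $12725 is $2545.
Cumulative spending $4425 + $2545 = $6970 stays under the $7000 maximum.
The insurer covers the remainder: $12725 − $2545 = $10180.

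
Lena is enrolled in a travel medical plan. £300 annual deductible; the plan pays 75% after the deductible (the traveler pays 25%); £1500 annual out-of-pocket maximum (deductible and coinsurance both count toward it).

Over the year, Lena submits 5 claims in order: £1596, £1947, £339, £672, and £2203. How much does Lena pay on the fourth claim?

Claim 1 — £1596: £300 to deductible, leaving £1296; 25% of £1296 = £324. Traveler owes £624 (running OOP £624).
Claim 2 — £1947: deductible already satisfied, so traveler's share is 25% × £1947 = £486.75. Traveler owes £486.75 (running OOP £1110.75).
Claim 3 — £339: deductible met; 25% of £339 = £84.75. Traveler owes £84.75 (running OOP £1195.50).
Claim 4 — £672: deductible met; 25% of £672 = £168. Cost to traveler: £168. OOP to date £1363.50.

£168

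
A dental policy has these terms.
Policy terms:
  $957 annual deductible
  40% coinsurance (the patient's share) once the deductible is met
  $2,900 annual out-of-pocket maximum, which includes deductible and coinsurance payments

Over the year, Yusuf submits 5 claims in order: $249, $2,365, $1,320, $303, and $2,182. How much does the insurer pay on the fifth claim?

#1 ($249): all of it applies to the deductible. Patient pays $249; OOP now $249. Plan pays $249 − $249 = $0.
#2 ($2,365): deductible takes $708, $1,657 remains; patient's 40% is $662.80. Patient pays $1,370.80; OOP now $1,619.80. Plan pays $2,365 − $1,370.80 = $994.20.
#3 ($1,320): deductible met; 40% of $1,320 = $528. Patient pays $528; OOP now $2,147.80. Insurer: $1,320 − $528 = $792.
#4 ($303): deductible met; 40% of $303 = $121.20. Cost to patient: $121.20. OOP to date $2,269. Insurer: $303 − $121.20 = $181.80.
#5 ($2,182): deductible met; 40% of $2,182 = $872.80. Adding that to $2,269 gives $3,141.80, past the $2,900 cap; patient pays only $2,900 − $2,269 = $631. Plan pays $2,182 − $631 = $1,551.

$1,551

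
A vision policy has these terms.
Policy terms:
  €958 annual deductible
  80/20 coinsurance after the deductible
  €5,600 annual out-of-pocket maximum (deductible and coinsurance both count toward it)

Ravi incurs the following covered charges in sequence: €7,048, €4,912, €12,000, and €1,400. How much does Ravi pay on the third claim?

€2,400

Bill 1, €7,048: deductible takes €958, €6,090 remains; 20% of €6,090 = €1,218. Member pays €2,176; OOP now €2,176.
Bill 2, €4,912: deductible already satisfied, so member's share is 20% × €4,912 = €982.40. Cost to member: €982.40. OOP to date €3,158.40.
Bill 3, €12,000: deductible already satisfied, so member's share is 20% × €12,000 = €2,400. Cost to member: €2,400. OOP to date €5,558.40.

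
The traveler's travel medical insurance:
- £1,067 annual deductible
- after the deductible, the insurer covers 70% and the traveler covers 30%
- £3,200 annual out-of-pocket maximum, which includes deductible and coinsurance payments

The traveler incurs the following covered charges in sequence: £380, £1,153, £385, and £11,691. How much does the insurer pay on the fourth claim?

£9,813.30

#1 (£380): all of it applies to the deductible. Traveler owes £380 (running OOP £380). Plan pays £380 − £380 = £0.
#2 (£1,153): £687 to deductible, leaving £466; 30% of £466 = £139.80. Traveler owes £826.80 (running OOP £1,206.80). Insurer: £1,153 − £826.80 = £326.20.
#3 (£385): deductible already satisfied, so traveler's share is 30% × £385 = £115.50. Traveler owes £115.50 (running OOP £1,322.30). Insurer: £385 − £115.50 = £269.50.
#4 (£11,691): deductible met; 30% of £11,691 = £3,507.30. Adding that to £1,322.30 gives £4,829.60, past the £3,200 cap; traveler pays only £3,200 − £1,322.30 = £1,877.70. Insurer: £11,691 − £1,877.70 = £9,813.30.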